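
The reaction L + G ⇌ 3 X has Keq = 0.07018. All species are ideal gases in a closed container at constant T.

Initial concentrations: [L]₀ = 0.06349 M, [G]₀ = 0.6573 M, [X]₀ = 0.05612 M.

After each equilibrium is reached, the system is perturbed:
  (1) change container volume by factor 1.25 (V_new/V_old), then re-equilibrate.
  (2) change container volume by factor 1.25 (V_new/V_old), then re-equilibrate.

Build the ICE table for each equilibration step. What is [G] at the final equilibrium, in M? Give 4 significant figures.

[G]_eq = 0.4035 M

Q₀ = 0.004235 vs Keq = 0.07018 ⇒ Q<K, forward
Step 1:
                    L           G           X
  Initial     0.06349      0.6573     0.05612
  Change     -0.02216    -0.02216     0.06647
  Equil       0.04133      0.6351      0.1226
  solve Keq expr → x = 0.02216; check Q = 0.07018
Then change container volume by factor 1.25 (V_new/V_old).
Step 2:
                    L           G           X
  Initial     0.03307      0.5081     0.09807
  Change    -0.001823   -0.001823     0.00547
  Equil       0.03124      0.5063      0.1035
  solve Keq expr → x = 0.001823; check Q = 0.07018
Then change container volume by factor 1.25 (V_new/V_old).
Step 3:
                    L           G           X
  Initial     0.02499       0.405     0.08283
  Change    -0.001492   -0.001492    0.004477
  Equil        0.0235      0.4035     0.08731
  solve Keq expr → x = 0.001492; check Q = 0.07018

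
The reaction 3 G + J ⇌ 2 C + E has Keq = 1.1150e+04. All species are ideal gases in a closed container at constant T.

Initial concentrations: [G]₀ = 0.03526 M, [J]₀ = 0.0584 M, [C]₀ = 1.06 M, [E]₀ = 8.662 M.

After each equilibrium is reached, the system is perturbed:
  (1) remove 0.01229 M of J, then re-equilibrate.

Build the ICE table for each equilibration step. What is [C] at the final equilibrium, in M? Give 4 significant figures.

Q₀ = 3.8016e+06 vs Keq = 1.1150e+04 ⇒ Q>K, reverse
Step 1:
                  G         J         C         E
  I         0.03526    0.0584      1.06     8.662
  C          0.1516   0.05052    -0.101  -0.05052
  E          0.1868    0.1089     0.959     8.611
  solve Keq expr → x = -0.05052; check Q = 1.1150e+04
Then remove 0.01229 M of J.
Step 2:
                  G         J         C         E
  I          0.1868   0.09663     0.959     8.611
  C        0.005795  0.001932 -0.003863 -0.001932
  E          0.1926   0.09856    0.9551      8.61
  solve Keq expr → x = -0.001932; check Q = 1.1150e+04

[C]_eq = 0.9551 M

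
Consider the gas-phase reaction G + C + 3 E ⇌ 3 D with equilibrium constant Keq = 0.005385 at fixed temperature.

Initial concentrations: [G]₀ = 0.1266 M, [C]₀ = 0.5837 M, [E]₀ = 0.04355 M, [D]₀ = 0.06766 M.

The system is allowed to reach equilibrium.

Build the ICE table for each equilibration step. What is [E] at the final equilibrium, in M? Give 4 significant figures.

[E]_eq = 0.1032 M

Q₀ = 50.75 vs Keq = 0.005385 ⇒ Q>K, reverse
Step 1:
                  G         C         E         D
  init       0.1266    0.5837   0.04355   0.06766
  Δ         0.01987   0.01987   0.05961  -0.05961
  eq         0.1465    0.6036    0.1032  0.008055
  solve Keq expr → x = -0.01987; check Q = 0.005385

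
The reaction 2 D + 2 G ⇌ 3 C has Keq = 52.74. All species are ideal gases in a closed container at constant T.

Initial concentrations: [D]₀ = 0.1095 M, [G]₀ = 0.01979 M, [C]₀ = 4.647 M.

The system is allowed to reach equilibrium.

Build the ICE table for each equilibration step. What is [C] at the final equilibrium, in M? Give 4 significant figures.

Q₀ = 2.1370e+07 vs Keq = 52.74 ⇒ Q>K, reverse
Step 1:
                  D         G         C
  Initial    0.1095   0.01979     4.647
  Change     0.8575    0.8575    -1.286
  Equil       0.967    0.8773     3.361
  solve Keq expr → x = -0.4288; check Q = 52.74

[C]_eq = 3.361 M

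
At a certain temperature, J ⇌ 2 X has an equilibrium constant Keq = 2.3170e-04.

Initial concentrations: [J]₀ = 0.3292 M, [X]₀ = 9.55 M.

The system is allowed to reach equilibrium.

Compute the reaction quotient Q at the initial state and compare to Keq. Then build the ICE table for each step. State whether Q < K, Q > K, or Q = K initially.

Q₀ = 277; Q > K (proceeds reverse)

Q₀ = 277 vs Keq = 2.3170e-04 ⇒ Q>K, reverse
Step 1:
                   J          X
  init        0.3292       9.55
  Δ            4.758     -9.516
  eq           5.087    0.03433
  solve Keq expr → x = -4.758; check Q = 2.3170e-04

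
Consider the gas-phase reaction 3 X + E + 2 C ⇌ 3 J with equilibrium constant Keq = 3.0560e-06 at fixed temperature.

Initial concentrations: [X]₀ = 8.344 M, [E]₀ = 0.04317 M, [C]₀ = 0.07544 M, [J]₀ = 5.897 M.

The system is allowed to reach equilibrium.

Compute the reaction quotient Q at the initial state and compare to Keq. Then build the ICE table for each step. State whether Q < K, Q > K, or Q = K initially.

Q₀ = 1437; Q > K (proceeds reverse)

Q₀ = 1437 vs Keq = 3.0560e-06 ⇒ Q>K, reverse
Step 1:
                    X           E           C           J
  Initial       8.344     0.04317     0.07544       5.897
  Change        5.326       1.775        3.55      -5.326
  Equil         13.67       1.818       3.626      0.5714
  solve Keq expr → x = -1.775; check Q = 3.0560e-06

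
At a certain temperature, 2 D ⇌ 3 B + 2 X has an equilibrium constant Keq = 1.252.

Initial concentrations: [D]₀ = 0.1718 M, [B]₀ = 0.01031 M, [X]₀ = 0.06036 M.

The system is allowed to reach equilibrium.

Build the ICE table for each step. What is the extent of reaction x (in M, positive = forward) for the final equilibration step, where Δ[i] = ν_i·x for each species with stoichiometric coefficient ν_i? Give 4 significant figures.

Q₀ = 1.3528e-07 vs Keq = 1.252 ⇒ Q<K, forward
Step 1:
                   D          B          X
  I           0.1718    0.01031    0.06036
  C          -0.1503     0.2254     0.1503
  E          0.02154     0.2357     0.2106
  solve Keq expr → x = 0.07513; check Q = 1.252

x = 0.07513 M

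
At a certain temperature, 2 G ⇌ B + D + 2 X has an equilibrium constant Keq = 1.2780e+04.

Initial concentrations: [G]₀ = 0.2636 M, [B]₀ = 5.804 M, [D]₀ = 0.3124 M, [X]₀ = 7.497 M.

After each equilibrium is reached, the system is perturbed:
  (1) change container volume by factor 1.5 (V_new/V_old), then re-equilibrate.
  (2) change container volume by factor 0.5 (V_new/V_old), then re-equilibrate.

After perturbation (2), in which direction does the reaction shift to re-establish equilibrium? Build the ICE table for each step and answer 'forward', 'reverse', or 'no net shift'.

Q₀ = 1467 vs Keq = 1.2780e+04 ⇒ Q<K, forward
Step 1:
                  G         B         D         X
  init       0.2636     5.804    0.3124     7.497
  Δ         -0.1606   0.08031   0.08031    0.1606
  eq          0.103     5.884    0.3927     7.658
  solve Keq expr → x = 0.08031; check Q = 1.2780e+04
Then change container volume by factor 1.5 (V_new/V_old).
Step 2:
                  G         B         D         X
  init      0.06865     3.923    0.2618     5.105
  Δ        -0.02168   0.01084   0.01084   0.02168
  eq        0.04697     3.934    0.2727     5.127
  solve Keq expr → x = 0.01084; check Q = 1.2780e+04
Then change container volume by factor 0.5 (V_new/V_old).
Step 3:
                  G         B         D         X
  init      0.09393     7.867    0.5453     10.25
  Δ         0.08454  -0.04227  -0.04227  -0.08454
  eq         0.1785     7.825     0.503     10.17
  solve Keq expr → x = -0.04227; check Q = 1.2780e+04

Direction: reverse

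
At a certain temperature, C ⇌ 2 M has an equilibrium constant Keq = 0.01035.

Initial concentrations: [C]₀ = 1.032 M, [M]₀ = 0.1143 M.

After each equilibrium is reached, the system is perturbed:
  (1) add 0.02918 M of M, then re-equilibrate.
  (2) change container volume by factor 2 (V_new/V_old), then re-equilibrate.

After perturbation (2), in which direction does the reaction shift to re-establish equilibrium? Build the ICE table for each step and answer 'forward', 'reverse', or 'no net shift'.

Direction: forward

Q₀ = 0.01266 vs Keq = 0.01035 ⇒ Q>K, reverse
Step 1:
                  C         M
  I           1.032    0.1143
  C        0.005341  -0.01068
  E           1.037    0.1036
  solve Keq expr → x = -0.005341; check Q = 0.01035
Then add 0.02918 M of M.
Step 2:
                  C         M
  I           1.037    0.1328
  C         0.01424  -0.02847
  E           1.052    0.1043
  solve Keq expr → x = -0.01424; check Q = 0.01035
Then change container volume by factor 2 (V_new/V_old).
Step 3:
                  C         M
  I          0.5258   0.05216
  C        -0.01044   0.02087
  E          0.5154   0.07303
  solve Keq expr → x = 0.01044; check Q = 0.01035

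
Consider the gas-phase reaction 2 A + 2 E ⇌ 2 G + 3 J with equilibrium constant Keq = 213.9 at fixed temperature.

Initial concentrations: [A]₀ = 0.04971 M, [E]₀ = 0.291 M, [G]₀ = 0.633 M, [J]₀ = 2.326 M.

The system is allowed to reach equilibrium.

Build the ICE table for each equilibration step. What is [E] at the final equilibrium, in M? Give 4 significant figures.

Q₀ = 2.4097e+04 vs Keq = 213.9 ⇒ Q>K, reverse
Step 1:
                   A          E          G          J
  I          0.04971      0.291      0.633      2.326
  C           0.1629     0.1629    -0.1629    -0.2444
  E           0.2126     0.4539     0.4701      2.082
  solve Keq expr → x = -0.08147; check Q = 213.9

[E]_eq = 0.4539 M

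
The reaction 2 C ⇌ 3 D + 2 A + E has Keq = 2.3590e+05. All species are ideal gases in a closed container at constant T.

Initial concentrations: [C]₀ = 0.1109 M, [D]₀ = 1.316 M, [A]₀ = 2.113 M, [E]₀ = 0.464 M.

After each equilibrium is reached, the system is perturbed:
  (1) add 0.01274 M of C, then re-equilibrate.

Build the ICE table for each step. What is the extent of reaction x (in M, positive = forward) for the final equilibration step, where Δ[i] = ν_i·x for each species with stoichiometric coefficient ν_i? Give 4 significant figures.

Q₀ = 383.9 vs Keq = 2.3590e+05 ⇒ Q<K, forward
Step 1:
                    C           D           A           E
  init         0.1109       1.316       2.113       0.464
  Δ            -0.105      0.1575       0.105     0.05251
  eq         0.005871       1.474       2.218      0.5165
  solve Keq expr → x = 0.05251; check Q = 2.3590e+05
Then add 0.01274 M of C.
Step 2:
                    C           D           A           E
  init        0.01861       1.474       2.218      0.5165
  Δ          -0.01256     0.01884     0.01256    0.006278
  eq         0.006054       1.492       2.231      0.5228
  solve Keq expr → x = 0.006278; check Q = 2.3590e+05

x = 0.006278 M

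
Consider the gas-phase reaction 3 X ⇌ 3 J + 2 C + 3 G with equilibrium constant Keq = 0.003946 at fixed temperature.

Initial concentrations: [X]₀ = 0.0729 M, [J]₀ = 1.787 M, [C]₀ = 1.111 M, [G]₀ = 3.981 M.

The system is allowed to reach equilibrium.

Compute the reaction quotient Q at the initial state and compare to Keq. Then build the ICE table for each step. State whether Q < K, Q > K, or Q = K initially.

Q₀ = 1.1471e+06 vs Keq = 0.003946 ⇒ Q>K, reverse
Step 1:
                   X          J          C          G
  Initial     0.0729      1.787      1.111      3.981
  Change       1.446     -1.446    -0.9643     -1.446
  Equil        1.519     0.3406     0.1467      2.535
  solve Keq expr → x = -0.4821; check Q = 0.003946

Q₀ = 1.1471e+06; Q > K (proceeds reverse)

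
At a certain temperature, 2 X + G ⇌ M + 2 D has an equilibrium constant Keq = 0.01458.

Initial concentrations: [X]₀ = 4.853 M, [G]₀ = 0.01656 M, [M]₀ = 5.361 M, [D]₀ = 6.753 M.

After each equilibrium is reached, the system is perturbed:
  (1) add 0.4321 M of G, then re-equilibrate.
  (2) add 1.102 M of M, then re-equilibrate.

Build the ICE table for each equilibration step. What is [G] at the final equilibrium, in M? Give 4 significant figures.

Q₀ = 626.8 vs Keq = 0.01458 ⇒ Q>K, reverse
Step 1:
                    X           G           M           D
  Initial       4.853     0.01656       5.361       6.753
  Change        5.475       2.738      -2.738      -5.475
  Equil         10.33       2.754       2.623       1.278
  solve Keq expr → x = -2.738; check Q = 0.01458
Then add 0.4321 M of G.
Step 2:
                    X           G           M           D
  Initial       10.33       3.186       2.623       1.278
  Change     -0.07058    -0.03529     0.03529     0.07058
  Equil         10.26       3.151       2.659       1.348
  solve Keq expr → x = 0.03529; check Q = 0.01458
Then add 1.102 M of M.
Step 3:
                    X           G           M           D
  Initial       10.26       3.151       3.761       1.348
  Change       0.1677     0.08383    -0.08383     -0.1677
  Equil         10.43       3.235       3.677       1.181
  solve Keq expr → x = -0.08383; check Q = 0.01458

[G]_eq = 3.235 M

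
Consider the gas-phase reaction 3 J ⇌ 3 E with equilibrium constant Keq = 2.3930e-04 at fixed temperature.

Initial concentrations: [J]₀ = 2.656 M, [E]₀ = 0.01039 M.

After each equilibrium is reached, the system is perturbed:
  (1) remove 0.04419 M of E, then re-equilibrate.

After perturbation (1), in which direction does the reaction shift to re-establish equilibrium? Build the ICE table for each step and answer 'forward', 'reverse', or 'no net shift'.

Q₀ = 5.9864e-08 vs Keq = 2.3930e-04 ⇒ Q<K, forward
Step 1:
                    J           E
  init          2.656     0.01039
  Δ           -0.1455      0.1455
  eq            2.511      0.1559
  solve Keq expr → x = 0.04849; check Q = 2.3930e-04
Then remove 0.04419 M of E.
Step 2:
                    J           E
  init          2.511      0.1117
  Δ          -0.04161     0.04161
  eq            2.469      0.1533
  solve Keq expr → x = 0.01387; check Q = 2.3930e-04

Direction: forward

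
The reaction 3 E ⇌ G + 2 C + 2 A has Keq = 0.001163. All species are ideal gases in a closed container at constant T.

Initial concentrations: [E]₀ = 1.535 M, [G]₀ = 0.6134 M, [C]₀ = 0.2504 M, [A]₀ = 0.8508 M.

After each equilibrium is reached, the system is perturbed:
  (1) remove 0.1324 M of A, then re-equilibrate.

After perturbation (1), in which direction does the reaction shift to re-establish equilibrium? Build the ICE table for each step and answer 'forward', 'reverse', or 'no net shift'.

Direction: forward

Q₀ = 0.007697 vs Keq = 0.001163 ⇒ Q>K, reverse
Step 1:
                  E         G         C         A
  I           1.535    0.6134    0.2504    0.8508
  C           0.169  -0.05635   -0.1127   -0.1127
  E           1.704    0.5571    0.1377    0.7381
  solve Keq expr → x = -0.05635; check Q = 0.001163
Then remove 0.1324 M of A.
Step 2:
                  E         G         C         A
  I           1.704    0.5571    0.1377    0.6057
  C        -0.02908  0.009695   0.01939   0.01939
  E           1.675    0.5667    0.1571    0.6251
  solve Keq expr → x = 0.009695; check Q = 0.001163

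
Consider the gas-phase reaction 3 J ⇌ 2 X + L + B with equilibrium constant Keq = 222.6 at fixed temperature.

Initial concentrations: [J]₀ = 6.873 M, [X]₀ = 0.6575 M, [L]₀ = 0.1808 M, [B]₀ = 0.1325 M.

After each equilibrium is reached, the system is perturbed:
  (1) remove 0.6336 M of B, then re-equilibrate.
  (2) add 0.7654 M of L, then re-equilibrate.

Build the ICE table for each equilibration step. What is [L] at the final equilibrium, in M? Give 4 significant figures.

[L]_eq = 2.98 M

Q₀ = 3.1898e-05 vs Keq = 222.6 ⇒ Q<K, forward
Step 1:
                  J         X         L         B
  init        6.873    0.6575    0.1808    0.1325
  Δ          -6.091     4.061      2.03      2.03
  eq          0.782     4.718     2.211     2.163
  solve Keq expr → x = 2.03; check Q = 222.6
Then remove 0.6336 M of B.
Step 2:
                  J         X         L         B
  init        0.782     4.718     2.211     1.529
  Δ        -0.07411   0.04941    0.0247    0.0247
  eq         0.7079     4.768     2.236     1.554
  solve Keq expr → x = 0.0247; check Q = 222.6
Then add 0.7654 M of L.
Step 3:
                  J         X         L         B
  init       0.7079     4.768     3.001     1.554
  Δ         0.06307  -0.04205  -0.02102  -0.02102
  eq          0.771     4.726      2.98     1.533
  solve Keq expr → x = -0.02102; check Q = 222.6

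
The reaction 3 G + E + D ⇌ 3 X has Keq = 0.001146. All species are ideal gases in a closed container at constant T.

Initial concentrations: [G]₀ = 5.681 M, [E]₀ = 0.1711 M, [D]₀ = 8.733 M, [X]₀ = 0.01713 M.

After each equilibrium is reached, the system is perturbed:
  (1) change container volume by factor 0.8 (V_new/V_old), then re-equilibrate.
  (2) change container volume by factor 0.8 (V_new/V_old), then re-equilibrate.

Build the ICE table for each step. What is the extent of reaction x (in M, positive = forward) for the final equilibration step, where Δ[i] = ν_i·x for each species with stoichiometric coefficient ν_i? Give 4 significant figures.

Q₀ = 1.8348e-08 vs Keq = 0.001146 ⇒ Q<K, forward
Step 1:
                   G          E          D          X
  Initial      5.681     0.1711      8.733    0.01713
  Change     -0.3826    -0.1275    -0.1275     0.3826
  Equil        5.298    0.04355      8.605     0.3998
  solve Keq expr → x = 0.1275; check Q = 0.001146
Then change container volume by factor 0.8 (V_new/V_old).
Step 2:
                   G          E          D          X
  Initial      6.623    0.05444      10.76     0.4997
  Change    -0.03392   -0.01131   -0.01131    0.03392
  Equil        6.589    0.04314      10.75     0.5336
  solve Keq expr → x = 0.01131; check Q = 0.001146
Then change container volume by factor 0.8 (V_new/V_old).
Step 3:
                   G          E          D          X
  Initial      8.236    0.05392      13.43      0.667
  Change     -0.0378    -0.0126    -0.0126     0.0378
  Equil        8.198    0.04132      13.42     0.7048
  solve Keq expr → x = 0.0126; check Q = 0.001146

x = 0.0126 M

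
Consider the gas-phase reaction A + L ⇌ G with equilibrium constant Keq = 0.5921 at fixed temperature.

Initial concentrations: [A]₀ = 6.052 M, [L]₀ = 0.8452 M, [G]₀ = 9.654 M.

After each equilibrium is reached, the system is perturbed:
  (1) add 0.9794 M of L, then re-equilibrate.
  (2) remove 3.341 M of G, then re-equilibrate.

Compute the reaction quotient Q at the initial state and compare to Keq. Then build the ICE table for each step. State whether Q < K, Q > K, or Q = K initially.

Q₀ = 1.887 vs Keq = 0.5921 ⇒ Q>K, reverse
Step 1:
                    A           L           G
  Initial       6.052      0.8452       9.654
  Change        1.149       1.149      -1.149
  Equil         7.201       1.995       8.505
  solve Keq expr → x = -1.149; check Q = 0.5921
Then add 0.9794 M of L.
Step 2:
                    A           L           G
  Initial       7.201       2.974       8.505
  Change      -0.6277     -0.6277      0.6277
  Equil         6.574       2.346       9.132
  solve Keq expr → x = 0.6277; check Q = 0.5921
Then remove 3.341 M of G.
Step 3:
                    A           L           G
  Initial       6.574       2.346       5.791
  Change      -0.5616     -0.5616      0.5616
  Equil         6.012       1.785       6.353
  solve Keq expr → x = 0.5616; check Q = 0.5921

Q₀ = 1.887; Q > K (proceeds reverse)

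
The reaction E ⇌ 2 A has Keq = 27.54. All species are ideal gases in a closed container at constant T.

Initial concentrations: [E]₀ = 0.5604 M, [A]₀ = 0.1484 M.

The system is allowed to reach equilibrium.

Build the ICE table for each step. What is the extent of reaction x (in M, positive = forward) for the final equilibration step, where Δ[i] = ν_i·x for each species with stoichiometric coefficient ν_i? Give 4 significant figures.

x = 0.5107 M

Q₀ = 0.0393 vs Keq = 27.54 ⇒ Q<K, forward
Step 1:
                    E           A
  init         0.5604      0.1484
  Δ           -0.5107       1.021
  eq          0.04969        1.17
  solve Keq expr → x = 0.5107; check Q = 27.54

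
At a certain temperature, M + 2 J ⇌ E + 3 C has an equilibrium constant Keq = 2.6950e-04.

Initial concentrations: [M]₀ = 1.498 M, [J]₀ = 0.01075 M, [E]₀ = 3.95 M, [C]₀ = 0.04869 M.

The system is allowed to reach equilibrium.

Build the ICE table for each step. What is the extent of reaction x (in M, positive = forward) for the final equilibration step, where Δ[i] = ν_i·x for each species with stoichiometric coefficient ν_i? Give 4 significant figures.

Q₀ = 2.634 vs Keq = 2.6950e-04 ⇒ Q>K, reverse
Step 1:
                   M          J          E          C
  init         1.498    0.01075       3.95    0.04869
  Δ          0.01441    0.02882   -0.01441   -0.04324
  eq           1.512    0.03957      3.936   0.005454
  solve Keq expr → x = -0.01441; check Q = 2.6950e-04

x = -0.01441 M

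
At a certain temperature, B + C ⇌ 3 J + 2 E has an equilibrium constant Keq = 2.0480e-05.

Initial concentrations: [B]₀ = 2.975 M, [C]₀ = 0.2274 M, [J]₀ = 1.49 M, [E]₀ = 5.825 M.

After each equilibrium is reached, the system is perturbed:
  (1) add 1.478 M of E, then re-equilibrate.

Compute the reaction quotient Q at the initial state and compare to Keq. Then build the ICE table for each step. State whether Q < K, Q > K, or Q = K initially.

Q₀ = 165.9 vs Keq = 2.0480e-05 ⇒ Q>K, reverse
Step 1:
                   B          C          J          E
  Initial      2.975     0.2274       1.49      5.825
  Change      0.4923     0.4923     -1.477    -0.9847
  Equil        3.467     0.7197    0.01297       4.84
  solve Keq expr → x = -0.4923; check Q = 2.0480e-05
Then add 1.478 M of E.
Step 2:
                   B          C          J          E
  Initial      3.467     0.7197    0.01297      6.318
  Change  7.0169e-04 7.0169e-04  -0.002105  -0.001403
  Equil        3.468     0.7204    0.01086      6.317
  solve Keq expr → x = -7.0169e-04; check Q = 2.0480e-05

Q₀ = 165.9; Q > K (proceeds reverse)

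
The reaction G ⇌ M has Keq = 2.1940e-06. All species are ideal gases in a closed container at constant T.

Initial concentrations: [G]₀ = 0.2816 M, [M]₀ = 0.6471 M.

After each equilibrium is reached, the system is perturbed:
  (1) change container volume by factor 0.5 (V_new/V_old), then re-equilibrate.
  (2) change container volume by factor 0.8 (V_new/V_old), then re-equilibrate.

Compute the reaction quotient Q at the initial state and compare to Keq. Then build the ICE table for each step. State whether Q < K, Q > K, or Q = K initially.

Q₀ = 2.298; Q > K (proceeds reverse)

Q₀ = 2.298 vs Keq = 2.1940e-06 ⇒ Q>K, reverse
Step 1:
                   G          M
  init        0.2816     0.6471
  Δ           0.6471    -0.6471
  eq          0.9287 2.0376e-06
  solve Keq expr → x = -0.6471; check Q = 2.1940e-06
Then change container volume by factor 0.5 (V_new/V_old).
Step 2:
                   G          M
  init         1.857 4.0751e-06
  Δ                0          0
  eq           1.857 4.0751e-06
  solve Keq expr → x = 0; check Q = 2.1940e-06
Then change container volume by factor 0.8 (V_new/V_old).
Step 3:
                   G          M
  init         2.322 5.0939e-06
  Δ                0          0
  eq           2.322 5.0939e-06
  solve Keq expr → x = 0; check Q = 2.1940e-06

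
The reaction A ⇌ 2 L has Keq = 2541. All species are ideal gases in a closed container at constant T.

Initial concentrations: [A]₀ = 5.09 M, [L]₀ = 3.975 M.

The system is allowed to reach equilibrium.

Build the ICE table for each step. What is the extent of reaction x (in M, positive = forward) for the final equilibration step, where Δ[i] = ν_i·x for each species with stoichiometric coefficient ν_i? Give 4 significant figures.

x = 5.013 M

Q₀ = 3.104 vs Keq = 2541 ⇒ Q<K, forward
Step 1:
                  A         L
  init         5.09     3.975
  Δ          -5.013     10.03
  eq        0.07714        14
  solve Keq expr → x = 5.013; check Q = 2541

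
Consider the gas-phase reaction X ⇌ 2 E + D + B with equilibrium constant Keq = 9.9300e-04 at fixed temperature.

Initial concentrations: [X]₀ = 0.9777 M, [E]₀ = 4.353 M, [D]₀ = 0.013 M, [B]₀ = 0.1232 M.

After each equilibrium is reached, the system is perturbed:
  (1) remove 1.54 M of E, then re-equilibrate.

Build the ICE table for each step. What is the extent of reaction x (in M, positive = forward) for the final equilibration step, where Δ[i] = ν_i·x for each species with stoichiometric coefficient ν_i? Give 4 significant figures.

Q₀ = 0.03104 vs Keq = 9.9300e-04 ⇒ Q>K, reverse
Step 1:
                   X          E          D          B
  init        0.9777      4.353      0.013     0.1232
  Δ          0.01253   -0.02505   -0.01253   -0.01253
  eq          0.9902      4.328 4.7432e-04     0.1107
  solve Keq expr → x = -0.01253; check Q = 9.9300e-04
Then remove 1.54 M of E.
Step 2:
                   X          E          D          B
  init        0.9902      2.788 4.7432e-04     0.1107
  Δ       -6.6012e-04    0.00132 6.6012e-04 6.6012e-04
  eq          0.9896      2.789   0.001134     0.1113
  solve Keq expr → x = 6.6012e-04; check Q = 9.9300e-04

x = 6.6012e-04 M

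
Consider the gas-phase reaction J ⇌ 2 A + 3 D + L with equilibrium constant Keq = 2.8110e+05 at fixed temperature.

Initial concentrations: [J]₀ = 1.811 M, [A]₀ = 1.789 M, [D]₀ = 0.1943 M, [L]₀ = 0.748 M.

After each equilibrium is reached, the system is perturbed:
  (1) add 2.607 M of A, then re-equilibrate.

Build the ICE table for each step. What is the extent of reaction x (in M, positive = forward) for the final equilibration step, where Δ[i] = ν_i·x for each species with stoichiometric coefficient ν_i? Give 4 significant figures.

x = -0.04195 M

Q₀ = 0.009697 vs Keq = 2.8110e+05 ⇒ Q<K, forward
Step 1:
                   J          A          D          L
  I            1.811      1.789     0.1943      0.748
  C           -1.769      3.537      5.306      1.769
  E          0.04227      5.326        5.5      2.517
  solve Keq expr → x = 1.769; check Q = 2.8110e+05
Then add 2.607 M of A.
Step 2:
                   J          A          D          L
  I          0.04227      7.933        5.5      2.517
  C          0.04195    -0.0839    -0.1258   -0.04195
  E          0.08422       7.85      5.375      2.475
  solve Keq expr → x = -0.04195; check Q = 2.8110e+05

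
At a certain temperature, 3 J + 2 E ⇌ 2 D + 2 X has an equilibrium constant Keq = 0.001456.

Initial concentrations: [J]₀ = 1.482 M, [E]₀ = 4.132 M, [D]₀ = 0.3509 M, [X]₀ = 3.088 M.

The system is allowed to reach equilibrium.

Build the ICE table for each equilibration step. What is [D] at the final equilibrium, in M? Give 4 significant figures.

Q₀ = 0.02113 vs Keq = 0.001456 ⇒ Q>K, reverse
Step 1:
                   J          E          D          X
  init         1.482      4.132     0.3509      3.088
  Δ           0.3177     0.2118    -0.2118    -0.2118
  eq             1.8      4.344     0.1391      2.876
  solve Keq expr → x = -0.1059; check Q = 0.001456

[D]_eq = 0.1391 M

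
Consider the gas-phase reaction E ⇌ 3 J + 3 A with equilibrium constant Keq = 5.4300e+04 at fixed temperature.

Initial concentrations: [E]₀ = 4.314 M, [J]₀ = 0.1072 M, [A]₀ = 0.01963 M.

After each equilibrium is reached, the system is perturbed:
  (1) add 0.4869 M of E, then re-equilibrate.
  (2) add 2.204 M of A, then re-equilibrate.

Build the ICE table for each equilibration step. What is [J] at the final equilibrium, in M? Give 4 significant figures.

[J]_eq = 6.297 M

Q₀ = 2.1601e-09 vs Keq = 5.4300e+04 ⇒ Q<K, forward
Step 1:
                    E           J           A
  init          4.314      0.1072     0.01963
  Δ            -2.287        6.86        6.86
  eq            2.027       6.967       6.879
  solve Keq expr → x = 2.287; check Q = 5.4300e+04
Then add 0.4869 M of E.
Step 2:
                    E           J           A
  init          2.514       6.967       6.879
  Δ          -0.07263      0.2179      0.2179
  eq            2.442       7.185       7.097
  solve Keq expr → x = 0.07263; check Q = 5.4300e+04
Then add 2.204 M of A.
Step 3:
                    E           J           A
  init          2.442       7.185       9.301
  Δ             0.296     -0.8881     -0.8881
  eq            2.738       6.297       8.413
  solve Keq expr → x = -0.296; check Q = 5.4300e+04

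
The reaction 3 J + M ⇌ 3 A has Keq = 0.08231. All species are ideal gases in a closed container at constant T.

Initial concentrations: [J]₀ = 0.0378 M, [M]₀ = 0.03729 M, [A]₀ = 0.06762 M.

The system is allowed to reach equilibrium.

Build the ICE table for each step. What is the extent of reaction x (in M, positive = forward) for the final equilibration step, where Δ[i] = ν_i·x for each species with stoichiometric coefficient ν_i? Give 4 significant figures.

x = -0.01756 M

Q₀ = 153.5 vs Keq = 0.08231 ⇒ Q>K, reverse
Step 1:
                  J         M         A
  I          0.0378   0.03729   0.06762
  C         0.05267   0.01756  -0.05267
  E         0.09047   0.05485   0.01495
  solve Keq expr → x = -0.01756; check Q = 0.08231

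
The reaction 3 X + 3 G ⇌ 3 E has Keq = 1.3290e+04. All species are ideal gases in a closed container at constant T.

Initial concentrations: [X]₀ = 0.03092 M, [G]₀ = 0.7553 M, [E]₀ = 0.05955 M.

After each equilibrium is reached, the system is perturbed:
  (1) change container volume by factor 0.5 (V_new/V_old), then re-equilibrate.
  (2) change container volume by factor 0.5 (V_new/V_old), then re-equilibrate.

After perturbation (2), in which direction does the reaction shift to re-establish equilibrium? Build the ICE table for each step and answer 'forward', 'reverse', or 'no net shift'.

Q₀ = 16.58 vs Keq = 1.3290e+04 ⇒ Q<K, forward
Step 1:
                    X           G           E
  Initial     0.03092      0.7553     0.05955
  Change     -0.02597    -0.02597     0.02597
  Equil       0.00495      0.7293     0.08552
  solve Keq expr → x = 0.008657; check Q = 1.3290e+04
Then change container volume by factor 0.5 (V_new/V_old).
Step 2:
                    X           G           E
  Initial    0.009901       1.459       0.171
  Change    -0.004795   -0.004795    0.004795
  Equil      0.005106       1.454      0.1758
  solve Keq expr → x = 0.001598; check Q = 1.3290e+04
Then change container volume by factor 0.5 (V_new/V_old).
Step 3:
                    X           G           E
  Initial     0.01021       2.908      0.3517
  Change    -0.005024   -0.005024    0.005024
  Equil      0.005188       2.903      0.3567
  solve Keq expr → x = 0.001675; check Q = 1.3290e+04

Direction: forward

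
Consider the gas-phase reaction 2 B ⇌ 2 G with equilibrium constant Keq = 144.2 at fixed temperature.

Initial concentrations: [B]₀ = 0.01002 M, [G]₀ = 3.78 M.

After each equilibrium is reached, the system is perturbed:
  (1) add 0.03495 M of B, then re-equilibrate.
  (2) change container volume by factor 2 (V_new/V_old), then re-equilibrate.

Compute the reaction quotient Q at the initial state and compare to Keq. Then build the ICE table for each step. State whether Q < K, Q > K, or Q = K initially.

Q₀ = 1.4231e+05; Q > K (proceeds reverse)

Q₀ = 1.4231e+05 vs Keq = 144.2 ⇒ Q>K, reverse
Step 1:
                    B           G
  I           0.01002        3.78
  C            0.2813     -0.2813
  E            0.2914       3.499
  solve Keq expr → x = -0.1407; check Q = 144.2
Then add 0.03495 M of B.
Step 2:
                    B           G
  I            0.3263       3.499
  C          -0.03226     0.03226
  E             0.294       3.531
  solve Keq expr → x = 0.01613; check Q = 144.2
Then change container volume by factor 2 (V_new/V_old).
Step 3:
                    B           G
  I             0.147       1.765
  C                 0           0
  E             0.147       1.765
  solve Keq expr → x = 0; check Q = 144.2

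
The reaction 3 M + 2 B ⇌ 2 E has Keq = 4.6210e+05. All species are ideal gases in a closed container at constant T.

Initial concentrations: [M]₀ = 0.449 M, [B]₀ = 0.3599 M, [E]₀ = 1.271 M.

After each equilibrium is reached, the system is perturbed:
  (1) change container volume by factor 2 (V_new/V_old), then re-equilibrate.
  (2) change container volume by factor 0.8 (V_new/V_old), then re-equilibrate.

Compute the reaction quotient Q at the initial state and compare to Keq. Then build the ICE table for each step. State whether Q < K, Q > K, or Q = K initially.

Q₀ = 137.8; Q < K (proceeds forward)

Q₀ = 137.8 vs Keq = 4.6210e+05 ⇒ Q<K, forward
Step 1:
                   M          B          E
  Initial      0.449     0.3599      1.271
  Change     -0.3746    -0.2497     0.2497
  Equil      0.07442     0.1102      1.521
  solve Keq expr → x = 0.1249; check Q = 4.6210e+05
Then change container volume by factor 2 (V_new/V_old).
Step 2:
                   M          B          E
  Initial    0.03721    0.05509     0.7604
  Change     0.02449    0.01633   -0.01633
  Equil       0.0617    0.07142      0.744
  solve Keq expr → x = -0.008163; check Q = 4.6210e+05
Then change container volume by factor 0.8 (V_new/V_old).
Step 3:
                   M          B          E
  Initial    0.07712    0.08927       0.93
  Change    -0.01133  -0.007551   0.007551
  Equil       0.0658    0.08172     0.9376
  solve Keq expr → x = 0.003776; check Q = 4.6210e+05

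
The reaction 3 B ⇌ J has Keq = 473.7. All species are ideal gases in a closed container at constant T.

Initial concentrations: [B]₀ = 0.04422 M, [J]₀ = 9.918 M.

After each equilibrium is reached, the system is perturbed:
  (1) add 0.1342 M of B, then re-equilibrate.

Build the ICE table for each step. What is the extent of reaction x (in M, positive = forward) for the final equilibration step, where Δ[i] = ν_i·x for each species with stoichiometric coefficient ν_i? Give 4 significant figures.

x = 0.0446 M

Q₀ = 1.1470e+05 vs Keq = 473.7 ⇒ Q>K, reverse
Step 1:
                    B           J
  I           0.04422       9.918
  C            0.2307    -0.07689
  E            0.2749       9.841
  solve Keq expr → x = -0.07689; check Q = 473.7
Then add 0.1342 M of B.
Step 2:
                    B           J
  I            0.4091       9.841
  C           -0.1338      0.0446
  E            0.2753       9.886
  solve Keq expr → x = 0.0446; check Q = 473.7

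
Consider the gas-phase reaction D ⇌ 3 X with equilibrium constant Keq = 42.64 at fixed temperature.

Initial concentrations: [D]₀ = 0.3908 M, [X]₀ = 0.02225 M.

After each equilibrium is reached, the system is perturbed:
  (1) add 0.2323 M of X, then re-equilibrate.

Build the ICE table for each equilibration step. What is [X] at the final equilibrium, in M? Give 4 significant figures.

Q₀ = 2.8186e-05 vs Keq = 42.64 ⇒ Q<K, forward
Step 1:
                   D          X
  Initial     0.3908    0.02225
  Change     -0.3595      1.079
  Equil      0.03128      1.101
  solve Keq expr → x = 0.3595; check Q = 42.64
Then add 0.2323 M of X.
Step 2:
                   D          X
  Initial    0.03128      1.333
  Change     0.01785   -0.05355
  Equil      0.04913       1.28
  solve Keq expr → x = -0.01785; check Q = 42.64

[X]_eq = 1.28 M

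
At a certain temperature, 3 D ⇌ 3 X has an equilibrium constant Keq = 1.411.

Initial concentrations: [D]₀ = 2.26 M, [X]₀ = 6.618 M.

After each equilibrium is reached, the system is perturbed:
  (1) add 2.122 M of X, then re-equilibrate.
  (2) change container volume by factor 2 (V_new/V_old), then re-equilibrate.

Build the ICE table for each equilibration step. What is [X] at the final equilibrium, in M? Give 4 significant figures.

Q₀ = 25.11 vs Keq = 1.411 ⇒ Q>K, reverse
Step 1:
                    D           X
  init           2.26       6.618
  Δ             1.925      -1.925
  eq            4.185       4.693
  solve Keq expr → x = -0.6415; check Q = 1.411
Then add 2.122 M of X.
Step 2:
                    D           X
  init          4.185       6.815
  Δ                 1          -1
  eq            5.185       5.815
  solve Keq expr → x = -0.3334; check Q = 1.411
Then change container volume by factor 2 (V_new/V_old).
Step 3:
                    D           X
  init          2.592       2.908
  Δ                 0           0
  eq            2.592       2.908
  solve Keq expr → x = 0; check Q = 1.411

[X]_eq = 2.908 M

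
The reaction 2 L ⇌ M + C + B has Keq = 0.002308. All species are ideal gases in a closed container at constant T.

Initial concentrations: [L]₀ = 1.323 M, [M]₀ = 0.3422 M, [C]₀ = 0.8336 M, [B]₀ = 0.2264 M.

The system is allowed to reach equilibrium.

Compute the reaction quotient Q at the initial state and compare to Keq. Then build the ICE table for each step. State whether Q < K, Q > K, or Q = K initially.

Q₀ = 0.0369; Q > K (proceeds reverse)

Q₀ = 0.0369 vs Keq = 0.002308 ⇒ Q>K, reverse
Step 1:
                   L          M          C          B
  I            1.323     0.3422     0.8336     0.2264
  C           0.3407    -0.1704    -0.1704    -0.1704
  E            1.664     0.1718     0.6632    0.05605
  solve Keq expr → x = -0.1704; check Q = 0.002308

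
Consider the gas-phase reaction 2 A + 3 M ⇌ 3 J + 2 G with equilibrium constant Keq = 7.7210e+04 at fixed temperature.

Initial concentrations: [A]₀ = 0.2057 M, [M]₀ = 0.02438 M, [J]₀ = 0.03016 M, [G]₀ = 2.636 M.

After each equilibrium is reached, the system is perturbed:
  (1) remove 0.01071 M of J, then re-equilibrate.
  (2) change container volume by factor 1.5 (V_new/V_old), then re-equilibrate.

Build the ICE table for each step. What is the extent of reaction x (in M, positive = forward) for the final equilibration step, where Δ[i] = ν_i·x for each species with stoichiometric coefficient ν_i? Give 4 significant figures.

Q₀ = 310.9 vs Keq = 7.7210e+04 ⇒ Q<K, forward
Step 1:
                  A         M         J         G
  init       0.2057   0.02438   0.03016     2.636
  Δ        -0.01195  -0.01792   0.01792   0.01195
  eq         0.1938  0.006455   0.04808     2.648
  solve Keq expr → x = 0.005975; check Q = 7.7210e+04
Then remove 0.01071 M of J.
Step 2:
                  A         M         J         G
  init       0.1938  0.006455   0.03737     2.648
  Δ       -8.3561e-04 -0.001253  0.001253 8.3561e-04
  eq         0.1929  0.005202   0.03863     2.649
  solve Keq expr → x = 4.1780e-04; check Q = 7.7210e+04
Then change container volume by factor 1.5 (V_new/V_old).
Step 3:
                  A         M         J         G
  init       0.1286  0.003468   0.02575     1.766
  Δ               0         0         0         0
  eq         0.1286  0.003468   0.02575     1.766
  solve Keq expr → x = 0; check Q = 7.7210e+04

x = 0 M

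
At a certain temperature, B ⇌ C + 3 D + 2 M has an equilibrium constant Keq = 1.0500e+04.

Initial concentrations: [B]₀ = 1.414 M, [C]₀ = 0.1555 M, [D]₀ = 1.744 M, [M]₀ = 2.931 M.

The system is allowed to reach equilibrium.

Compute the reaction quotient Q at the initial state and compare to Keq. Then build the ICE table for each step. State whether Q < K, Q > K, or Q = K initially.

Q₀ = 5.011; Q < K (proceeds forward)

Q₀ = 5.011 vs Keq = 1.0500e+04 ⇒ Q<K, forward
Step 1:
                    B           C           D           M
  I             1.414      0.1555       1.744       2.931
  C            -1.061       1.061       3.182       2.121
  E            0.3534       1.216       4.926       5.052
  solve Keq expr → x = 1.061; check Q = 1.0500e+04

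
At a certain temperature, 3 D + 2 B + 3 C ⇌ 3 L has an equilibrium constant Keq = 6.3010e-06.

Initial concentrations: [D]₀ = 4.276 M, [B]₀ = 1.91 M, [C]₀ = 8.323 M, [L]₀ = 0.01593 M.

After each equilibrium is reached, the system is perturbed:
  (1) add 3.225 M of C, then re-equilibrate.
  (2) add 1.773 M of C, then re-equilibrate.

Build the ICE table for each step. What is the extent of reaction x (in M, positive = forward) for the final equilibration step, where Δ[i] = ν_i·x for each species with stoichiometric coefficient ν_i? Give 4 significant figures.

Q₀ = 2.4583e-11 vs Keq = 6.3010e-06 ⇒ Q<K, forward
Step 1:
                   D          B          C          L
  init         4.276       1.91      8.323    0.01593
  Δ          -0.6503    -0.4335    -0.6503     0.6503
  eq           3.626      1.476      7.673     0.6662
  solve Keq expr → x = 0.2168; check Q = 6.3010e-06
Then add 3.225 M of C.
Step 2:
                   D          B          C          L
  init         3.626      1.476       10.9     0.6662
  Δ          -0.1735    -0.1157    -0.1735     0.1735
  eq           3.452      1.361      10.72     0.8397
  solve Keq expr → x = 0.05783; check Q = 6.3010e-06
Then add 1.773 M of C.
Step 3:
                   D          B          C          L
  init         3.452      1.361       12.5     0.8397
  Δ         -0.08304   -0.05536   -0.08304    0.08304
  eq           3.369      1.305      12.41     0.9228
  solve Keq expr → x = 0.02768; check Q = 6.3010e-06

x = 0.02768 M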